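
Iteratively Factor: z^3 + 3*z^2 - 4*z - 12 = (z + 2)*(z^2 + z - 6) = (z - 2)*(z + 2)*(z + 3)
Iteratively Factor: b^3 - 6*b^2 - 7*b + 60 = (b - 4)*(b^2 - 2*b - 15) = (b - 5)*(b - 4)*(b + 3)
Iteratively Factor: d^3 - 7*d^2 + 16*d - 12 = (d - 2)*(d^2 - 5*d + 6) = (d - 2)^2*(d - 3)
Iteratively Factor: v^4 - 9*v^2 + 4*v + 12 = (v - 2)*(v^3 + 2*v^2 - 5*v - 6) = (v - 2)*(v + 3)*(v^2 - v - 2) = (v - 2)^2*(v + 3)*(v + 1)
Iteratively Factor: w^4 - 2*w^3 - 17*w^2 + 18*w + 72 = (w - 4)*(w^3 + 2*w^2 - 9*w - 18) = (w - 4)*(w - 3)*(w^2 + 5*w + 6) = (w - 4)*(w - 3)*(w + 2)*(w + 3)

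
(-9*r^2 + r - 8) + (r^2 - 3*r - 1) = -8*r^2 - 2*r - 9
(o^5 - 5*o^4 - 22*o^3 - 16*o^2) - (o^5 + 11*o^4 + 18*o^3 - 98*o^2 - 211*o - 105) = -16*o^4 - 40*o^3 + 82*o^2 + 211*o + 105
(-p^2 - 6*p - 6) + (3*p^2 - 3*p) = 2*p^2 - 9*p - 6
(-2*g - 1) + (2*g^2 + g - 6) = 2*g^2 - g - 7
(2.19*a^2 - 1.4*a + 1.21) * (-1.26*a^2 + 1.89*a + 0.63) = -2.7594*a^4 + 5.9031*a^3 - 2.7909*a^2 + 1.4049*a + 0.7623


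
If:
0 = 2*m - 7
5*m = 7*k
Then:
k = 5/2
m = 7/2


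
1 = 1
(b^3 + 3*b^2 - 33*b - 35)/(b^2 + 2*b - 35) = b + 1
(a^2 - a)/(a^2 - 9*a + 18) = a*(a - 1)/(a^2 - 9*a + 18)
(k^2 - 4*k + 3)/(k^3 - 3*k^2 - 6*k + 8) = (k - 3)/(k^2 - 2*k - 8)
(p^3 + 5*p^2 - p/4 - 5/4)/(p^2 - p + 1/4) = (2*p^2 + 11*p + 5)/(2*p - 1)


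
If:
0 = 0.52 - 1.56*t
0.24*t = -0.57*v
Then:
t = 0.33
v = -0.14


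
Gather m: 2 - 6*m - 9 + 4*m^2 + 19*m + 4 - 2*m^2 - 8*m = 2*m^2 + 5*m - 3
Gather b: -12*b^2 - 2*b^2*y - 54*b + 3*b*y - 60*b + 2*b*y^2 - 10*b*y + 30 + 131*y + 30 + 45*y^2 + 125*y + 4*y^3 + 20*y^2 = b^2*(-2*y - 12) + b*(2*y^2 - 7*y - 114) + 4*y^3 + 65*y^2 + 256*y + 60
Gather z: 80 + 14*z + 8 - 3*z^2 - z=-3*z^2 + 13*z + 88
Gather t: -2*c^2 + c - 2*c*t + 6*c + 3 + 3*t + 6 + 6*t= -2*c^2 + 7*c + t*(9 - 2*c) + 9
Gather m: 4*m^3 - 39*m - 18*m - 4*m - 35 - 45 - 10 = 4*m^3 - 61*m - 90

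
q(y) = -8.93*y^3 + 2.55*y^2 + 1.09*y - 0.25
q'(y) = -26.79*y^2 + 5.1*y + 1.09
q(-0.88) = 6.85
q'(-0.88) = -24.14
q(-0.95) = 8.67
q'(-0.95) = -27.93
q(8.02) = -4434.03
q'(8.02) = -1681.15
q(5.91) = -1748.12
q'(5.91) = -904.49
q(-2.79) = 210.50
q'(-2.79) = -221.68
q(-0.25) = -0.22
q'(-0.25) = -1.86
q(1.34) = -15.70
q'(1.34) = -40.18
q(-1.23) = 18.88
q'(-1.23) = -45.71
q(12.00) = -15051.01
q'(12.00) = -3795.47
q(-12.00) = 15784.91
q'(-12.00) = -3917.87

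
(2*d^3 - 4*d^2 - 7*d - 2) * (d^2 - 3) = 2*d^5 - 4*d^4 - 13*d^3 + 10*d^2 + 21*d + 6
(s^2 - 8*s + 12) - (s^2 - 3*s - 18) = 30 - 5*s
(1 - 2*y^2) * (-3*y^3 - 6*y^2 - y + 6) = 6*y^5 + 12*y^4 - y^3 - 18*y^2 - y + 6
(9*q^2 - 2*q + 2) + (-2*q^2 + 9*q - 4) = 7*q^2 + 7*q - 2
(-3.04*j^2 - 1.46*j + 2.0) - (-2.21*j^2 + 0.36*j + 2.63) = -0.83*j^2 - 1.82*j - 0.63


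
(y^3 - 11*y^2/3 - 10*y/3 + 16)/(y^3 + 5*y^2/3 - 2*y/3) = (3*y^2 - 17*y + 24)/(y*(3*y - 1))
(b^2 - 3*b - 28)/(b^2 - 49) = (b + 4)/(b + 7)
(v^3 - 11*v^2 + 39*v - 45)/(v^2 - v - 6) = (v^2 - 8*v + 15)/(v + 2)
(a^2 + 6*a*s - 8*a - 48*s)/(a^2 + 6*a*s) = (a - 8)/a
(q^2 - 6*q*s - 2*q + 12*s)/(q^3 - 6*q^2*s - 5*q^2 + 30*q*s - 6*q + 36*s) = (q - 2)/(q^2 - 5*q - 6)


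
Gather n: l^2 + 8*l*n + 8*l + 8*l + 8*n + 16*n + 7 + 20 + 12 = l^2 + 16*l + n*(8*l + 24) + 39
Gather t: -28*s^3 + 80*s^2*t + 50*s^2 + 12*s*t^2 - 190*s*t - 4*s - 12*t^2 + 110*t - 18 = -28*s^3 + 50*s^2 - 4*s + t^2*(12*s - 12) + t*(80*s^2 - 190*s + 110) - 18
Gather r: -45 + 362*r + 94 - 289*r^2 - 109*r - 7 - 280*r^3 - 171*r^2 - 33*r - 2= -280*r^3 - 460*r^2 + 220*r + 40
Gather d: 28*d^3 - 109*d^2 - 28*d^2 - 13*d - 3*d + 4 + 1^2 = 28*d^3 - 137*d^2 - 16*d + 5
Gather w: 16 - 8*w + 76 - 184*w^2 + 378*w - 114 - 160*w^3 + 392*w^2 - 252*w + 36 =-160*w^3 + 208*w^2 + 118*w + 14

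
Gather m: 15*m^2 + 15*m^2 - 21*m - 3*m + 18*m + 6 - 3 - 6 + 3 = 30*m^2 - 6*m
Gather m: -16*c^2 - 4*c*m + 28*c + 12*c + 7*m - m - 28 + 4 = -16*c^2 + 40*c + m*(6 - 4*c) - 24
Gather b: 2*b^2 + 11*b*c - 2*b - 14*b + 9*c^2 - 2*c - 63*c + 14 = 2*b^2 + b*(11*c - 16) + 9*c^2 - 65*c + 14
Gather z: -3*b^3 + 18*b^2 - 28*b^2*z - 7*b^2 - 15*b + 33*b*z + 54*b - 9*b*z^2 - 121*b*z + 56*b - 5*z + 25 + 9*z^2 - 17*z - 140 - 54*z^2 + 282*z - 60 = -3*b^3 + 11*b^2 + 95*b + z^2*(-9*b - 45) + z*(-28*b^2 - 88*b + 260) - 175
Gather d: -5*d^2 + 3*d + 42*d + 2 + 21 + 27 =-5*d^2 + 45*d + 50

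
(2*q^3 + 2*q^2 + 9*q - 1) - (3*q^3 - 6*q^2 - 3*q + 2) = -q^3 + 8*q^2 + 12*q - 3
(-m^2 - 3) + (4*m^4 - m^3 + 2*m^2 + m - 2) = 4*m^4 - m^3 + m^2 + m - 5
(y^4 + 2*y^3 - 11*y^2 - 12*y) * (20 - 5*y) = -5*y^5 + 10*y^4 + 95*y^3 - 160*y^2 - 240*y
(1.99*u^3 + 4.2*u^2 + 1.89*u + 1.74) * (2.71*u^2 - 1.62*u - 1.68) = 5.3929*u^5 + 8.1582*u^4 - 5.0253*u^3 - 5.4024*u^2 - 5.994*u - 2.9232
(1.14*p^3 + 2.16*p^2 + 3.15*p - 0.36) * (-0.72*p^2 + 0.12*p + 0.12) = -0.8208*p^5 - 1.4184*p^4 - 1.872*p^3 + 0.8964*p^2 + 0.3348*p - 0.0432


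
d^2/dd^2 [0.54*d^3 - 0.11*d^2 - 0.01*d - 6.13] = 3.24*d - 0.22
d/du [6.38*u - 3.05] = 6.38000000000000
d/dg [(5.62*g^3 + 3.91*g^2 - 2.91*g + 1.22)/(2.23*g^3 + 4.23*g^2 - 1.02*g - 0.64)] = (15.0533*g^4 + 1.5138*g^3 - 10.6311*g^2 - 15.326*g + 3.1068)/(4.9729*g^6 + 18.8658*g^5 + 13.3437*g^4 - 11.4836*g^3 - 4.374*g^2 + 1.3056*g + 0.4096)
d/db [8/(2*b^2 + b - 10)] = 8*(-4*b - 1)/(2*b^2 + b - 10)^2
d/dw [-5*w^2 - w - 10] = -10*w - 1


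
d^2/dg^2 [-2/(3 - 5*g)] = 100/(5*g - 3)^3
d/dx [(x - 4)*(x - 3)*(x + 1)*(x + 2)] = 4*x^3 - 12*x^2 - 14*x + 22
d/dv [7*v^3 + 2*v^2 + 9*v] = 21*v^2 + 4*v + 9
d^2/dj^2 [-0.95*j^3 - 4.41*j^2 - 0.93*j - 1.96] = -5.7*j - 8.82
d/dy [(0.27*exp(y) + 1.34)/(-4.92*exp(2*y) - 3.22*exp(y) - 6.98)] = (1.3284*exp(2*y) + 13.1856*exp(y) + 2.4302)*exp(y)/(24.2064*exp(4*y) + 31.6848*exp(3*y) + 79.0516*exp(2*y) + 44.9512*exp(y) + 48.7204)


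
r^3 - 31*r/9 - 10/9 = (r - 2)*(r + 1/3)*(r + 5/3)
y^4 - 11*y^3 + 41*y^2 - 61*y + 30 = (y - 5)*(y - 3)*(y - 2)*(y - 1)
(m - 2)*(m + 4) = m^2 + 2*m - 8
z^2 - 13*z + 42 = (z - 7)*(z - 6)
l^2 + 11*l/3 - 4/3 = (l - 1/3)*(l + 4)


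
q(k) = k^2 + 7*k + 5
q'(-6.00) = -5.00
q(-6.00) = -1.00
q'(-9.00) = -11.00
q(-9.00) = 23.00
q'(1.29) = 9.58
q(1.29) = 15.69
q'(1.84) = 10.68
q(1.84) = 21.27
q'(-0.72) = 5.56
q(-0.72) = 0.48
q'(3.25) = 13.50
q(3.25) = 38.31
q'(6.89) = 20.78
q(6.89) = 100.70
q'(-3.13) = 0.74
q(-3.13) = -7.11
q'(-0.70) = 5.60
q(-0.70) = 0.59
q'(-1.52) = 3.96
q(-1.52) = -3.33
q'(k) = 2*k + 7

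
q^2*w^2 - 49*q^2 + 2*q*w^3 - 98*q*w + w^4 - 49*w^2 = (q + w)^2*(w - 7)*(w + 7)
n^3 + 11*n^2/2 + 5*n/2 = n*(n + 1/2)*(n + 5)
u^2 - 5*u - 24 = (u - 8)*(u + 3)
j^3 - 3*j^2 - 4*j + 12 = (j - 3)*(j - 2)*(j + 2)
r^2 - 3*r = r*(r - 3)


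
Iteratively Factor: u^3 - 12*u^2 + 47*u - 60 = (u - 4)*(u^2 - 8*u + 15) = (u - 5)*(u - 4)*(u - 3)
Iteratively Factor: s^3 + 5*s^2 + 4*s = (s)*(s^2 + 5*s + 4) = s*(s + 1)*(s + 4)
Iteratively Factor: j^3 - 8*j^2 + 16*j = (j - 4)*(j^2 - 4*j) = j*(j - 4)*(j - 4)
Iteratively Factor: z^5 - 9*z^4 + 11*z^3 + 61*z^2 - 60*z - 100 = (z - 2)*(z^4 - 7*z^3 - 3*z^2 + 55*z + 50) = (z - 5)*(z - 2)*(z^3 - 2*z^2 - 13*z - 10) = (z - 5)*(z - 2)*(z + 2)*(z^2 - 4*z - 5) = (z - 5)*(z - 2)*(z + 1)*(z + 2)*(z - 5)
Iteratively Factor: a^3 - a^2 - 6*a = (a + 2)*(a^2 - 3*a) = (a - 3)*(a + 2)*(a)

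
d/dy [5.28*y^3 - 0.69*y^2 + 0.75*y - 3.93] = 15.84*y^2 - 1.38*y + 0.75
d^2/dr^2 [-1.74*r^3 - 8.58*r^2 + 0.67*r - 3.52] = -10.44*r - 17.16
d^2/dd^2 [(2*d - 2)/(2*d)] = -2/d^3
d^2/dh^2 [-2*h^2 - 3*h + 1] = -4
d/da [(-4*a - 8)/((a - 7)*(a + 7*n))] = 4*((a - 7)*(a + 2) - (a - 7)*(a + 7*n) + (a + 2)*(a + 7*n))/((a - 7)^2*(a + 7*n)^2)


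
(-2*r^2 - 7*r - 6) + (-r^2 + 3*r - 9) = -3*r^2 - 4*r - 15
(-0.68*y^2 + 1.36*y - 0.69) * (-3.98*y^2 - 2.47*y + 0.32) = 2.7064*y^4 - 3.7332*y^3 - 0.8306*y^2 + 2.1395*y - 0.2208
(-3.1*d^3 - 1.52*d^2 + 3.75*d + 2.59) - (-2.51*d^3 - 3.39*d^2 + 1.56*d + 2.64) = -0.59*d^3 + 1.87*d^2 + 2.19*d - 0.0500000000000003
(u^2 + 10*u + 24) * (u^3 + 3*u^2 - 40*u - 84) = u^5 + 13*u^4 + 14*u^3 - 412*u^2 - 1800*u - 2016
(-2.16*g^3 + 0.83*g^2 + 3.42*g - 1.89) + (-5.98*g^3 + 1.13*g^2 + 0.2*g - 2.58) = -8.14*g^3 + 1.96*g^2 + 3.62*g - 4.47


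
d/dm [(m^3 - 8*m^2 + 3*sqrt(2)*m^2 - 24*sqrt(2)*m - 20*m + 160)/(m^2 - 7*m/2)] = 2*(2*m^4 - 14*m^3 + 27*sqrt(2)*m^2 + 96*m^2 - 640*m + 1120)/(m^2*(4*m^2 - 28*m + 49))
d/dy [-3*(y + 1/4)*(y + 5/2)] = -6*y - 33/4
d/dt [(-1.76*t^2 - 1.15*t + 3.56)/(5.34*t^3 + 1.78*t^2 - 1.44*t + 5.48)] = (9.3984*t^4 + 12.282*t^3 - 52.4498*t^2 - 31.9632*t - 1.1756)/(28.5156*t^6 + 19.0104*t^5 - 12.2108*t^4 + 53.4*t^3 + 21.5824*t^2 - 15.7824*t + 30.0304)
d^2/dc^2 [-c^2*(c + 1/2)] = -6*c - 1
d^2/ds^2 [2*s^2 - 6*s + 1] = 4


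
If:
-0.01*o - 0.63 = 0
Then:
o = -63.00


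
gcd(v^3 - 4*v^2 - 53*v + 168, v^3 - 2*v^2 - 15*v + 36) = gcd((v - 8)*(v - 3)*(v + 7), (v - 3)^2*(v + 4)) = v - 3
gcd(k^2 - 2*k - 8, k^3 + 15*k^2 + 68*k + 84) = k + 2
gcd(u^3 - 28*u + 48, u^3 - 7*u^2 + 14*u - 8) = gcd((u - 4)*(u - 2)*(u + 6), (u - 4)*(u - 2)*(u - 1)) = u^2 - 6*u + 8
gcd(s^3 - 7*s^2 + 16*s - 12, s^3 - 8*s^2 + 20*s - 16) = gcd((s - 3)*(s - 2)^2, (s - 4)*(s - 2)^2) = s^2 - 4*s + 4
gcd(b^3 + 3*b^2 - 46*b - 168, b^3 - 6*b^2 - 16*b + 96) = b + 4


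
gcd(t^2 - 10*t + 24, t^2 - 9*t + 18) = t - 6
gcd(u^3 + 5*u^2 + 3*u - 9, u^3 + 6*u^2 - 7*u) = u - 1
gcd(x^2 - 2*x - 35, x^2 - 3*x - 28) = x - 7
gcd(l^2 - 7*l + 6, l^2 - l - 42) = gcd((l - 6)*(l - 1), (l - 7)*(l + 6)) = 1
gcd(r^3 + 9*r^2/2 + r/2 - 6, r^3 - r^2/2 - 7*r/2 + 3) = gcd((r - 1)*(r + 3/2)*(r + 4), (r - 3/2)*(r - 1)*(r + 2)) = r - 1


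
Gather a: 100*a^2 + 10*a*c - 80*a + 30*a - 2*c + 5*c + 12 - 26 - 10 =100*a^2 + a*(10*c - 50) + 3*c - 24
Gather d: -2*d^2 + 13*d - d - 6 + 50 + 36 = -2*d^2 + 12*d + 80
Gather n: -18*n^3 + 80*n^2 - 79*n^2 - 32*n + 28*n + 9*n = -18*n^3 + n^2 + 5*n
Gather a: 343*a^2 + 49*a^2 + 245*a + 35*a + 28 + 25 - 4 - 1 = 392*a^2 + 280*a + 48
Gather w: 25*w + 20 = 25*w + 20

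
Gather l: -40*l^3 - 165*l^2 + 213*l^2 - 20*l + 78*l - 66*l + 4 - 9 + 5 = -40*l^3 + 48*l^2 - 8*l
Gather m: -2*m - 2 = -2*m - 2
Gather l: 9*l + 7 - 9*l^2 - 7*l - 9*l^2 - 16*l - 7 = -18*l^2 - 14*l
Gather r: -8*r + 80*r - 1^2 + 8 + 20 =72*r + 27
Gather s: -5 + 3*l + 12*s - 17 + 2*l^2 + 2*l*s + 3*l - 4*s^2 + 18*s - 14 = 2*l^2 + 6*l - 4*s^2 + s*(2*l + 30) - 36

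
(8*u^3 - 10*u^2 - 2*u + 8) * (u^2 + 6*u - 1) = 8*u^5 + 38*u^4 - 70*u^3 + 6*u^2 + 50*u - 8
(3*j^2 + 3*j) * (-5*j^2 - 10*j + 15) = -15*j^4 - 45*j^3 + 15*j^2 + 45*j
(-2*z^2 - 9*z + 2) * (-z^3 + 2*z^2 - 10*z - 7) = 2*z^5 + 5*z^4 + 108*z^2 + 43*z - 14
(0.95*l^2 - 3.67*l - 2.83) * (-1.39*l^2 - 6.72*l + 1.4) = -1.3205*l^4 - 1.2827*l^3 + 29.9261*l^2 + 13.8796*l - 3.962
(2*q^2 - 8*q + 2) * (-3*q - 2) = -6*q^3 + 20*q^2 + 10*q - 4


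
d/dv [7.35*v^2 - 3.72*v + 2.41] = 14.7*v - 3.72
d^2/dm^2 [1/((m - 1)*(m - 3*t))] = 2*((m - 1)^2 + (m - 1)*(m - 3*t) + (m - 3*t)^2)/((m - 1)^3*(m - 3*t)^3)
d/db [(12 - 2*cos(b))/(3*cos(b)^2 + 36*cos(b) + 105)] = 2*(sin(b)^2 + 12*cos(b) + 106)*sin(b)/(3*(cos(b)^2 + 12*cos(b) + 35)^2)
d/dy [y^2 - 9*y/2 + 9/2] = 2*y - 9/2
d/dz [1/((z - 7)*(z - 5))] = 2*(6 - z)/(z^4 - 24*z^3 + 214*z^2 - 840*z + 1225)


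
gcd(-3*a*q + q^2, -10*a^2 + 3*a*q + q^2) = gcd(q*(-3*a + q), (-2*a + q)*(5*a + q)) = 1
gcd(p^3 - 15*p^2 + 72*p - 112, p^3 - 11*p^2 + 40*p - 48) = p^2 - 8*p + 16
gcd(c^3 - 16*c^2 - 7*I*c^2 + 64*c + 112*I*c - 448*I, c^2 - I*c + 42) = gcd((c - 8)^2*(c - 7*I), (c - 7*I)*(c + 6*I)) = c - 7*I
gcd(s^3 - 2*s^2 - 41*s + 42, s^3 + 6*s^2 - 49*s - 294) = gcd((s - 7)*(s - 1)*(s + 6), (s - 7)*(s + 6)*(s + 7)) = s^2 - s - 42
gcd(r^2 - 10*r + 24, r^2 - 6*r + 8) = r - 4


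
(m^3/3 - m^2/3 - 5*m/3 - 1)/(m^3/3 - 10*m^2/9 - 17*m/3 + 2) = 3*(m^3 - m^2 - 5*m - 3)/(3*m^3 - 10*m^2 - 51*m + 18)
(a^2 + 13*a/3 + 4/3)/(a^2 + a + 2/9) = 3*(a + 4)/(3*a + 2)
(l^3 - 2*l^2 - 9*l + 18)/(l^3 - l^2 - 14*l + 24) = (l + 3)/(l + 4)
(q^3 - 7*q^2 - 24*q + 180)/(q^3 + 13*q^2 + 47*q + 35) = (q^2 - 12*q + 36)/(q^2 + 8*q + 7)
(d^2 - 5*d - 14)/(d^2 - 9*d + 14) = (d + 2)/(d - 2)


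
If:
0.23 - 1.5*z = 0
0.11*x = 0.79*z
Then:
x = 1.10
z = 0.15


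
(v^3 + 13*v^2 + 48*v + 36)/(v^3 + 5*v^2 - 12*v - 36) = (v^2 + 7*v + 6)/(v^2 - v - 6)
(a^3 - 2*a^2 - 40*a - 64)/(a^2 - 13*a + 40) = (a^2 + 6*a + 8)/(a - 5)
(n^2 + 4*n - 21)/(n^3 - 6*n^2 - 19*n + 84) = (n + 7)/(n^2 - 3*n - 28)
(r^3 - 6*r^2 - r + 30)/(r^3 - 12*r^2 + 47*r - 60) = (r + 2)/(r - 4)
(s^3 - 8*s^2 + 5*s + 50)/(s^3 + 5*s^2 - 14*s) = (s^3 - 8*s^2 + 5*s + 50)/(s*(s^2 + 5*s - 14))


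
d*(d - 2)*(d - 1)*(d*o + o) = d^4*o - 2*d^3*o - d^2*o + 2*d*o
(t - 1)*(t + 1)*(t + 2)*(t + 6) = t^4 + 8*t^3 + 11*t^2 - 8*t - 12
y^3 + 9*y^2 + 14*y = y*(y + 2)*(y + 7)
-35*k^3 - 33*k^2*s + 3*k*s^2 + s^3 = (-5*k + s)*(k + s)*(7*k + s)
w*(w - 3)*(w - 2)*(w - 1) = w^4 - 6*w^3 + 11*w^2 - 6*w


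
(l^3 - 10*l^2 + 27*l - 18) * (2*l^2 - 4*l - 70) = 2*l^5 - 24*l^4 + 24*l^3 + 556*l^2 - 1818*l + 1260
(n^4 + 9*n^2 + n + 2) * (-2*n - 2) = -2*n^5 - 2*n^4 - 18*n^3 - 20*n^2 - 6*n - 4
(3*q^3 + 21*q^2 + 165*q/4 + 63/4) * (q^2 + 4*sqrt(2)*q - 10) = 3*q^5 + 12*sqrt(2)*q^4 + 21*q^4 + 45*q^3/4 + 84*sqrt(2)*q^3 - 777*q^2/4 + 165*sqrt(2)*q^2 - 825*q/2 + 63*sqrt(2)*q - 315/2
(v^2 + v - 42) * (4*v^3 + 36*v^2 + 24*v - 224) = 4*v^5 + 40*v^4 - 108*v^3 - 1712*v^2 - 1232*v + 9408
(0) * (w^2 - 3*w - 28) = 0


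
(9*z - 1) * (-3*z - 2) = -27*z^2 - 15*z + 2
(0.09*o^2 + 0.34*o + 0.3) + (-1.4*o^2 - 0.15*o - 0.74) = -1.31*o^2 + 0.19*o - 0.44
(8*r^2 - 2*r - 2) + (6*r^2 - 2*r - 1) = 14*r^2 - 4*r - 3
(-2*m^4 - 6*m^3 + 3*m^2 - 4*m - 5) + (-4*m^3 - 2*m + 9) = -2*m^4 - 10*m^3 + 3*m^2 - 6*m + 4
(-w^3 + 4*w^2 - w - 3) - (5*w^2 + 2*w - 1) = -w^3 - w^2 - 3*w - 2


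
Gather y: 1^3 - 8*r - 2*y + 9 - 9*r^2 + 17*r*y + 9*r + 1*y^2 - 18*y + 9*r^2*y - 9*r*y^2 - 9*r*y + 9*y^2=-9*r^2 + r + y^2*(10 - 9*r) + y*(9*r^2 + 8*r - 20) + 10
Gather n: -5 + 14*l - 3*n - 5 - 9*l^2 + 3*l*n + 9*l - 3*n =-9*l^2 + 23*l + n*(3*l - 6) - 10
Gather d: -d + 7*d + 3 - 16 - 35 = 6*d - 48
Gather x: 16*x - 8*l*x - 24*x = x*(-8*l - 8)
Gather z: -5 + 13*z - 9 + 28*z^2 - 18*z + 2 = 28*z^2 - 5*z - 12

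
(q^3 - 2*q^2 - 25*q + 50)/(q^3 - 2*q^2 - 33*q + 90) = (q^2 + 3*q - 10)/(q^2 + 3*q - 18)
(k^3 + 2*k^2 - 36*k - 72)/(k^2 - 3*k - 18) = (k^2 + 8*k + 12)/(k + 3)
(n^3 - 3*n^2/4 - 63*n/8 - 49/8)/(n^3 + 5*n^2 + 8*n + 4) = (8*n^2 - 14*n - 49)/(8*(n^2 + 4*n + 4))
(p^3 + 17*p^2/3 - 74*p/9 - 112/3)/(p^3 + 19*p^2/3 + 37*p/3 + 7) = (p^2 + 10*p/3 - 16)/(p^2 + 4*p + 3)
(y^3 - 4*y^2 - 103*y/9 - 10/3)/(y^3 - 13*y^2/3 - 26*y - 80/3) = (y^2 - 17*y/3 - 2)/(y^2 - 6*y - 16)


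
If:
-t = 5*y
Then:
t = -5*y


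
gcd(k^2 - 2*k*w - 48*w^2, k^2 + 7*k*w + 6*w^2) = k + 6*w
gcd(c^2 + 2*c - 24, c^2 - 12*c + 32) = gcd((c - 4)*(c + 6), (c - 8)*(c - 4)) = c - 4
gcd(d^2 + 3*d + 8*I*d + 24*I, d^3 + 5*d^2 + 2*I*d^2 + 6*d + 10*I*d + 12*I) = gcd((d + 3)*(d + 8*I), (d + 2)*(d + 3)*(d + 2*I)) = d + 3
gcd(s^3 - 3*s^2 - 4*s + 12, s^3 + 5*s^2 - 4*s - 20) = s^2 - 4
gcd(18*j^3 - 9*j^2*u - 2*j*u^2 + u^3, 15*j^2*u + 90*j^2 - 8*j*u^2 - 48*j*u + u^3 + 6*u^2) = -3*j + u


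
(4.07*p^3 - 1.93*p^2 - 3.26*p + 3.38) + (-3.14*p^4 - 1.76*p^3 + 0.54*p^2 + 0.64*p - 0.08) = -3.14*p^4 + 2.31*p^3 - 1.39*p^2 - 2.62*p + 3.3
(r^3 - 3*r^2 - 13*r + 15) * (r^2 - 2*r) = r^5 - 5*r^4 - 7*r^3 + 41*r^2 - 30*r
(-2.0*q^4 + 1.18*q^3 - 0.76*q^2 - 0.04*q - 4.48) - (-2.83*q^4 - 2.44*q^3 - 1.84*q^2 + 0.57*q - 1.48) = 0.83*q^4 + 3.62*q^3 + 1.08*q^2 - 0.61*q - 3.0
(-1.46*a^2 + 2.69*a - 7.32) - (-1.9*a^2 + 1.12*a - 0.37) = 0.44*a^2 + 1.57*a - 6.95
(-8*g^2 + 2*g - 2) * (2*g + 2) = -16*g^3 - 12*g^2 - 4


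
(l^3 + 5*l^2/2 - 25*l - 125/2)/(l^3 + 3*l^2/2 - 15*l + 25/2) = (2*l^2 - 5*l - 25)/(2*l^2 - 7*l + 5)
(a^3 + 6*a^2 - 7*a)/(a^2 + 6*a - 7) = a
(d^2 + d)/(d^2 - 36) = d*(d + 1)/(d^2 - 36)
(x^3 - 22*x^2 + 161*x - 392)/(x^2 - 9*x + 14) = (x^2 - 15*x + 56)/(x - 2)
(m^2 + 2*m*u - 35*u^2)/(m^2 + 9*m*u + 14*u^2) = (m - 5*u)/(m + 2*u)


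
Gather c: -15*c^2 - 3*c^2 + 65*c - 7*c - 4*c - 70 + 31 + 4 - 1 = -18*c^2 + 54*c - 36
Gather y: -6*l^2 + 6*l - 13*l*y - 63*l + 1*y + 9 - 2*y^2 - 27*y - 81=-6*l^2 - 57*l - 2*y^2 + y*(-13*l - 26) - 72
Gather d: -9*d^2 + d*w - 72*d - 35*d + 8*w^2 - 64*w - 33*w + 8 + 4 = -9*d^2 + d*(w - 107) + 8*w^2 - 97*w + 12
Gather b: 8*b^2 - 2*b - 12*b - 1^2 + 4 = 8*b^2 - 14*b + 3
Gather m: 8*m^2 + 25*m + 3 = 8*m^2 + 25*m + 3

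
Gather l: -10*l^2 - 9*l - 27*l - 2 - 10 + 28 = -10*l^2 - 36*l + 16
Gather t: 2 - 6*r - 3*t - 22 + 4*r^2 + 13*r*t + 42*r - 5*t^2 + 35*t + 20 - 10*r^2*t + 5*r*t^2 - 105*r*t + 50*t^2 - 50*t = 4*r^2 + 36*r + t^2*(5*r + 45) + t*(-10*r^2 - 92*r - 18)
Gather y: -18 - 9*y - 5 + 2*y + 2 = -7*y - 21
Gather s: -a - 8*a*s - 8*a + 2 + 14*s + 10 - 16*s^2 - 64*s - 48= -9*a - 16*s^2 + s*(-8*a - 50) - 36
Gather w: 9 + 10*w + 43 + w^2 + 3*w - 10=w^2 + 13*w + 42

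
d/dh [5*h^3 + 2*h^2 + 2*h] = 15*h^2 + 4*h + 2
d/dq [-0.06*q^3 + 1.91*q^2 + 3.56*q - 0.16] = -0.18*q^2 + 3.82*q + 3.56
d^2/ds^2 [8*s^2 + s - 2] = 16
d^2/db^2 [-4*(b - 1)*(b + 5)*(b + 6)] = -24*b - 80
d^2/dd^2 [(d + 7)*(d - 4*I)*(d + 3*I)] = 6*d + 14 - 2*I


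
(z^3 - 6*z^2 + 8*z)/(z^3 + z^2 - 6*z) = (z - 4)/(z + 3)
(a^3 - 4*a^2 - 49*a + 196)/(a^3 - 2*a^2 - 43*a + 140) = (a - 7)/(a - 5)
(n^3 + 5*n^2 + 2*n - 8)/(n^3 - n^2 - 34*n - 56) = (n - 1)/(n - 7)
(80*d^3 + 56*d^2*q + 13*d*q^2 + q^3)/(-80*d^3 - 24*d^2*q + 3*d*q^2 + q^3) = (5*d + q)/(-5*d + q)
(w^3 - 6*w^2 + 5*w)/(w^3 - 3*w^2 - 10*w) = (w - 1)/(w + 2)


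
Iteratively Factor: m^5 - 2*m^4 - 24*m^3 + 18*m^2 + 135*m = (m - 5)*(m^4 + 3*m^3 - 9*m^2 - 27*m) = (m - 5)*(m + 3)*(m^3 - 9*m) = (m - 5)*(m + 3)^2*(m^2 - 3*m) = (m - 5)*(m - 3)*(m + 3)^2*(m)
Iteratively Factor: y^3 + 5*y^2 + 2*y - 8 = (y - 1)*(y^2 + 6*y + 8) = (y - 1)*(y + 2)*(y + 4)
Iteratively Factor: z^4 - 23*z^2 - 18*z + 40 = (z + 4)*(z^3 - 4*z^2 - 7*z + 10) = (z - 1)*(z + 4)*(z^2 - 3*z - 10) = (z - 5)*(z - 1)*(z + 4)*(z + 2)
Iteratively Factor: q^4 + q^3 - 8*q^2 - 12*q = (q + 2)*(q^3 - q^2 - 6*q) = q*(q + 2)*(q^2 - q - 6) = q*(q + 2)^2*(q - 3)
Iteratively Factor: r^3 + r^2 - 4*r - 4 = (r + 1)*(r^2 - 4) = (r - 2)*(r + 1)*(r + 2)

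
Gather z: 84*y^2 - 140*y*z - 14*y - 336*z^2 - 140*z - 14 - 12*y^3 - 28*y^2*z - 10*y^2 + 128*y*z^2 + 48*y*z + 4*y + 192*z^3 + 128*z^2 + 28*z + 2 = -12*y^3 + 74*y^2 - 10*y + 192*z^3 + z^2*(128*y - 208) + z*(-28*y^2 - 92*y - 112) - 12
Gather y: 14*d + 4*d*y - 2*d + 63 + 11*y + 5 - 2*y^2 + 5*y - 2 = 12*d - 2*y^2 + y*(4*d + 16) + 66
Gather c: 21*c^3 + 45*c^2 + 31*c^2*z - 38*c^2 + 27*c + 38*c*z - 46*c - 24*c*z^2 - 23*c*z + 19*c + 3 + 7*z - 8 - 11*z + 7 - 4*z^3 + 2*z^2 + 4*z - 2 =21*c^3 + c^2*(31*z + 7) + c*(-24*z^2 + 15*z) - 4*z^3 + 2*z^2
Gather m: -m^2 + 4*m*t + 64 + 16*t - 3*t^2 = -m^2 + 4*m*t - 3*t^2 + 16*t + 64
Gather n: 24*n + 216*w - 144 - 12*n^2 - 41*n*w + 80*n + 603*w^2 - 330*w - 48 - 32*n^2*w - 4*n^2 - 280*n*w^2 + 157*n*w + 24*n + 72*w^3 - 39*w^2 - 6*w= n^2*(-32*w - 16) + n*(-280*w^2 + 116*w + 128) + 72*w^3 + 564*w^2 - 120*w - 192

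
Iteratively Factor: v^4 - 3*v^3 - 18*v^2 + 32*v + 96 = (v - 4)*(v^3 + v^2 - 14*v - 24) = (v - 4)*(v + 3)*(v^2 - 2*v - 8) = (v - 4)^2*(v + 3)*(v + 2)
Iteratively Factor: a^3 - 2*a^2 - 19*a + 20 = (a - 5)*(a^2 + 3*a - 4) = (a - 5)*(a + 4)*(a - 1)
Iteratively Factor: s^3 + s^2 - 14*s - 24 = (s + 3)*(s^2 - 2*s - 8) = (s - 4)*(s + 3)*(s + 2)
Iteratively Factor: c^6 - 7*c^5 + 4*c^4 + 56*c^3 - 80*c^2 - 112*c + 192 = (c - 4)*(c^5 - 3*c^4 - 8*c^3 + 24*c^2 + 16*c - 48) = (c - 4)*(c + 2)*(c^4 - 5*c^3 + 2*c^2 + 20*c - 24) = (c - 4)*(c - 2)*(c + 2)*(c^3 - 3*c^2 - 4*c + 12) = (c - 4)*(c - 2)^2*(c + 2)*(c^2 - c - 6) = (c - 4)*(c - 2)^2*(c + 2)^2*(c - 3)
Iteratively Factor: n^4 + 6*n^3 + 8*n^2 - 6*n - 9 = (n + 3)*(n^3 + 3*n^2 - n - 3) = (n - 1)*(n + 3)*(n^2 + 4*n + 3) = (n - 1)*(n + 3)^2*(n + 1)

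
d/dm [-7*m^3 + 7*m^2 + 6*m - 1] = -21*m^2 + 14*m + 6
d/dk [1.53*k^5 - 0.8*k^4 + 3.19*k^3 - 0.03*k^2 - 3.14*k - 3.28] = 7.65*k^4 - 3.2*k^3 + 9.57*k^2 - 0.06*k - 3.14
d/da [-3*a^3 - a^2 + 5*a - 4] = -9*a^2 - 2*a + 5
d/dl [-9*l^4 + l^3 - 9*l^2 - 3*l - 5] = -36*l^3 + 3*l^2 - 18*l - 3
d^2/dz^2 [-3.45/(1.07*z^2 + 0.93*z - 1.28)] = (7.89981*z^2 + 6.86619*z - 3.45*(2.14*z + 0.93)*(4.28*z + 1.86) - 9.45024)/(1.07*z^2 + 0.93*z - 1.28)^3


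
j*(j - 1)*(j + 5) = j^3 + 4*j^2 - 5*j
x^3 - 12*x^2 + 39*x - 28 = (x - 7)*(x - 4)*(x - 1)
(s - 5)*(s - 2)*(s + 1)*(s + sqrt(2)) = s^4 - 6*s^3 + sqrt(2)*s^3 - 6*sqrt(2)*s^2 + 3*s^2 + 3*sqrt(2)*s + 10*s + 10*sqrt(2)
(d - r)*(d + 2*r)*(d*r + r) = d^3*r + d^2*r^2 + d^2*r - 2*d*r^3 + d*r^2 - 2*r^3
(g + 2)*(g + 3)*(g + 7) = g^3 + 12*g^2 + 41*g + 42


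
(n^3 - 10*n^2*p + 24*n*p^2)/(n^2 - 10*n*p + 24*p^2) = n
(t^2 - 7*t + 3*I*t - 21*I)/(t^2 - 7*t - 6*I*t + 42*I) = (t + 3*I)/(t - 6*I)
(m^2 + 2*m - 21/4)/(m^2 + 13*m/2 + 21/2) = (m - 3/2)/(m + 3)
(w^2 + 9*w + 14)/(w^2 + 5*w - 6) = (w^2 + 9*w + 14)/(w^2 + 5*w - 6)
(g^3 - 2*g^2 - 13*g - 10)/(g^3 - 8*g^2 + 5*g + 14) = (g^2 - 3*g - 10)/(g^2 - 9*g + 14)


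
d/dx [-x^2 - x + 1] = -2*x - 1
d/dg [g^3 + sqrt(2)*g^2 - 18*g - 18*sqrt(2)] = 3*g^2 + 2*sqrt(2)*g - 18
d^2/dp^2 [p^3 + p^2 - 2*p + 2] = 6*p + 2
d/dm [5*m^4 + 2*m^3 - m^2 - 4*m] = 20*m^3 + 6*m^2 - 2*m - 4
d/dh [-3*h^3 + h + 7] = 1 - 9*h^2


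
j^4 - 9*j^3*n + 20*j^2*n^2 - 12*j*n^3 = j*(j - 6*n)*(j - 2*n)*(j - n)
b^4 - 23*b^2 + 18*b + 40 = (b - 4)*(b - 2)*(b + 1)*(b + 5)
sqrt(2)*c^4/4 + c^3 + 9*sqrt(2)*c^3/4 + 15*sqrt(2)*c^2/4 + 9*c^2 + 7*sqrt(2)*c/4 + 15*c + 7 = (c/2 + sqrt(2))*(c + 1)*(c + 7)*(sqrt(2)*c/2 + sqrt(2)/2)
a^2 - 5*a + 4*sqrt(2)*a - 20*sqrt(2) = (a - 5)*(a + 4*sqrt(2))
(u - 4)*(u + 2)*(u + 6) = u^3 + 4*u^2 - 20*u - 48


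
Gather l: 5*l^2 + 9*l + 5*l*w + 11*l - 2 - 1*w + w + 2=5*l^2 + l*(5*w + 20)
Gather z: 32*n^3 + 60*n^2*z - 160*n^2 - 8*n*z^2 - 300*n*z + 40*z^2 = 32*n^3 - 160*n^2 + z^2*(40 - 8*n) + z*(60*n^2 - 300*n)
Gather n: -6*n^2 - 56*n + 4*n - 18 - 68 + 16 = -6*n^2 - 52*n - 70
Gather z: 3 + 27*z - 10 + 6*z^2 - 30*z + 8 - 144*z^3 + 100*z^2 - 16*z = -144*z^3 + 106*z^2 - 19*z + 1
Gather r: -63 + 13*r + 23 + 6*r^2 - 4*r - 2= 6*r^2 + 9*r - 42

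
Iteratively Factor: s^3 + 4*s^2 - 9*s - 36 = (s - 3)*(s^2 + 7*s + 12) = (s - 3)*(s + 4)*(s + 3)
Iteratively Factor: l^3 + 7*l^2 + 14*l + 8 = (l + 4)*(l^2 + 3*l + 2) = (l + 1)*(l + 4)*(l + 2)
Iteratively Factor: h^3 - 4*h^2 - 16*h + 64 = (h + 4)*(h^2 - 8*h + 16) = (h - 4)*(h + 4)*(h - 4)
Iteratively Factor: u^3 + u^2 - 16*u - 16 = (u - 4)*(u^2 + 5*u + 4) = (u - 4)*(u + 4)*(u + 1)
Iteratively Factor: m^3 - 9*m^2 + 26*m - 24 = (m - 2)*(m^2 - 7*m + 12) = (m - 4)*(m - 2)*(m - 3)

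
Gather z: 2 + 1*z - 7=z - 5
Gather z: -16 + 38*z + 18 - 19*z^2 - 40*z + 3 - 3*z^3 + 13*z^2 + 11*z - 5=-3*z^3 - 6*z^2 + 9*z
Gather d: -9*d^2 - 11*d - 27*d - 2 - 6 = -9*d^2 - 38*d - 8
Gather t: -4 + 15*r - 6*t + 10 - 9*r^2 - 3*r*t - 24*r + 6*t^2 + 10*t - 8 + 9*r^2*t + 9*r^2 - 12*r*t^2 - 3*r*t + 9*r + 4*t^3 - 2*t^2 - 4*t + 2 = 4*t^3 + t^2*(4 - 12*r) + t*(9*r^2 - 6*r)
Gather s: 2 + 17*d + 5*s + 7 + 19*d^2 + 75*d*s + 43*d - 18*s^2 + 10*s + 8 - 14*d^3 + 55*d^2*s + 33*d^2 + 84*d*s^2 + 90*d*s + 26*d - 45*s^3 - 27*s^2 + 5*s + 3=-14*d^3 + 52*d^2 + 86*d - 45*s^3 + s^2*(84*d - 45) + s*(55*d^2 + 165*d + 20) + 20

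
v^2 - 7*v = v*(v - 7)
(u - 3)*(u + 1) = u^2 - 2*u - 3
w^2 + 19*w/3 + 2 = (w + 1/3)*(w + 6)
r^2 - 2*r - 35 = (r - 7)*(r + 5)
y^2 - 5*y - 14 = (y - 7)*(y + 2)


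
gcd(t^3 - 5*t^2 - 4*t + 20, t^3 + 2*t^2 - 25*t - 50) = t^2 - 3*t - 10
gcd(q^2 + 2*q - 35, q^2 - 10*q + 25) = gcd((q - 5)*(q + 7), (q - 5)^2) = q - 5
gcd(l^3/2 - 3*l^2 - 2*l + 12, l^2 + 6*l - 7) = 1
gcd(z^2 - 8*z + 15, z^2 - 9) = z - 3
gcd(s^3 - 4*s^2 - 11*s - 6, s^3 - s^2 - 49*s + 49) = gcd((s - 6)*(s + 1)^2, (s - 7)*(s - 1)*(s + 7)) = 1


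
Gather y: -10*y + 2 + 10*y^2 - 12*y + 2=10*y^2 - 22*y + 4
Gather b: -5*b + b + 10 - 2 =8 - 4*b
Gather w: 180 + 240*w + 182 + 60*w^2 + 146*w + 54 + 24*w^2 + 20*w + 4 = 84*w^2 + 406*w + 420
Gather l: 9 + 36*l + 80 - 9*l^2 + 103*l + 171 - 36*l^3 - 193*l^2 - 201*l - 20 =-36*l^3 - 202*l^2 - 62*l + 240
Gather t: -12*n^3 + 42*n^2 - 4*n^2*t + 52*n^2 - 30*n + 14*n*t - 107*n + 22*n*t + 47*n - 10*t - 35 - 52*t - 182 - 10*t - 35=-12*n^3 + 94*n^2 - 90*n + t*(-4*n^2 + 36*n - 72) - 252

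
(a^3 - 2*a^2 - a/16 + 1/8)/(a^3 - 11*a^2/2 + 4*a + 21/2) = (16*a^3 - 32*a^2 - a + 2)/(8*(2*a^3 - 11*a^2 + 8*a + 21))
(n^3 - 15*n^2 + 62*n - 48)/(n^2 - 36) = (n^2 - 9*n + 8)/(n + 6)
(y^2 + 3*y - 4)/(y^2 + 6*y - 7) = (y + 4)/(y + 7)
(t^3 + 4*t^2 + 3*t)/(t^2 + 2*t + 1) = t*(t + 3)/(t + 1)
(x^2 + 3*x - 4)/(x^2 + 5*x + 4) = (x - 1)/(x + 1)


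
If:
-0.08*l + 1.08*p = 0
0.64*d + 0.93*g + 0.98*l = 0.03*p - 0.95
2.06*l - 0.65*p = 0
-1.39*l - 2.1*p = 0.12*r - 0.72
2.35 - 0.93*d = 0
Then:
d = 2.53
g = -2.76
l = 0.00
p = 0.00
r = 6.00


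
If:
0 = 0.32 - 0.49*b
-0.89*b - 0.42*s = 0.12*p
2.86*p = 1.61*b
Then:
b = 0.65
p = 0.37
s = -1.49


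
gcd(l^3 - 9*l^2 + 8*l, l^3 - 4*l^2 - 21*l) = l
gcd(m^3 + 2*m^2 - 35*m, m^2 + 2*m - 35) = m^2 + 2*m - 35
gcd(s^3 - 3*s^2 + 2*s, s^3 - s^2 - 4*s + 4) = s^2 - 3*s + 2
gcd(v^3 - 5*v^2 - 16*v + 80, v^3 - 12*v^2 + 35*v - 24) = 1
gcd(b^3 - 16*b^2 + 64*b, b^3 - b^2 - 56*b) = b^2 - 8*b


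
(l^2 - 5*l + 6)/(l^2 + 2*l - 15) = (l - 2)/(l + 5)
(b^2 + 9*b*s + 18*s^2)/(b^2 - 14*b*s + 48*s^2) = (b^2 + 9*b*s + 18*s^2)/(b^2 - 14*b*s + 48*s^2)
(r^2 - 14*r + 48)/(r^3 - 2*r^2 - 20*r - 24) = (r - 8)/(r^2 + 4*r + 4)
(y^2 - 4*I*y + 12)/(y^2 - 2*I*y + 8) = (y - 6*I)/(y - 4*I)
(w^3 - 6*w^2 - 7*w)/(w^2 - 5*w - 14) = w*(w + 1)/(w + 2)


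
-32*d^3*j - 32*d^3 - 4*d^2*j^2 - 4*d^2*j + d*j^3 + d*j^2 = (-8*d + j)*(4*d + j)*(d*j + d)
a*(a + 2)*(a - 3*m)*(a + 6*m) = a^4 + 3*a^3*m + 2*a^3 - 18*a^2*m^2 + 6*a^2*m - 36*a*m^2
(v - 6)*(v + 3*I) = v^2 - 6*v + 3*I*v - 18*I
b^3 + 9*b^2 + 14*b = b*(b + 2)*(b + 7)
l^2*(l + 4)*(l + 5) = l^4 + 9*l^3 + 20*l^2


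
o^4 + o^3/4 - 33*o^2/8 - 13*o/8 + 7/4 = (o - 2)*(o - 1/2)*(o + 1)*(o + 7/4)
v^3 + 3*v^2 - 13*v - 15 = (v - 3)*(v + 1)*(v + 5)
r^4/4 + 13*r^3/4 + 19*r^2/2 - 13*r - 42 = (r/4 + 1/2)*(r - 2)*(r + 6)*(r + 7)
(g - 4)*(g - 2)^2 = g^3 - 8*g^2 + 20*g - 16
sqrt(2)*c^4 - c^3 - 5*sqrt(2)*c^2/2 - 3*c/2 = c*(c - 3*sqrt(2)/2)*(c + sqrt(2)/2)*(sqrt(2)*c + 1)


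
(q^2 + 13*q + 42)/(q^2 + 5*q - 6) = (q + 7)/(q - 1)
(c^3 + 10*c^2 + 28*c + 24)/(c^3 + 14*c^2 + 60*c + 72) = (c + 2)/(c + 6)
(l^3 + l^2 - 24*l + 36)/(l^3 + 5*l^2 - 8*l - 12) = (l - 3)/(l + 1)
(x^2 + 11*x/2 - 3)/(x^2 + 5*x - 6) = (x - 1/2)/(x - 1)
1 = 1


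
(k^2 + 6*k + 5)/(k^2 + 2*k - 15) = (k + 1)/(k - 3)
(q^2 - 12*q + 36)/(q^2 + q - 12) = (q^2 - 12*q + 36)/(q^2 + q - 12)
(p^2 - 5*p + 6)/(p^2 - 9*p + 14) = (p - 3)/(p - 7)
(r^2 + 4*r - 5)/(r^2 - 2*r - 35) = (r - 1)/(r - 7)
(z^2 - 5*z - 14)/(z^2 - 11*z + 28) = (z + 2)/(z - 4)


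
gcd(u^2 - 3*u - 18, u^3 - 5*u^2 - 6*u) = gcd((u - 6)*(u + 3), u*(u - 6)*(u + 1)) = u - 6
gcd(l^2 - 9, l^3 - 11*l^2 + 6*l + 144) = l + 3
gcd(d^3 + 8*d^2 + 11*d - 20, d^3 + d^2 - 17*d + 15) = d^2 + 4*d - 5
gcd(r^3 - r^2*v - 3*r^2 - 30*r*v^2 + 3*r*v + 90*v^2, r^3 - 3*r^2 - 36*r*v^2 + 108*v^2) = r^2 - 6*r*v - 3*r + 18*v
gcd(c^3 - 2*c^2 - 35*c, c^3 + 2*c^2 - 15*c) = c^2 + 5*c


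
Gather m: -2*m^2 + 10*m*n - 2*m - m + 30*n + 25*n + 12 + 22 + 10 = -2*m^2 + m*(10*n - 3) + 55*n + 44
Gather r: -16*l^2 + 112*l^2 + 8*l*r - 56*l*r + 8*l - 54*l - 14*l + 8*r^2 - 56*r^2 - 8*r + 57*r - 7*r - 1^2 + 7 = 96*l^2 - 60*l - 48*r^2 + r*(42 - 48*l) + 6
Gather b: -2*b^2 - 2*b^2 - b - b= -4*b^2 - 2*b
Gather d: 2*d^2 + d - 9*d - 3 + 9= 2*d^2 - 8*d + 6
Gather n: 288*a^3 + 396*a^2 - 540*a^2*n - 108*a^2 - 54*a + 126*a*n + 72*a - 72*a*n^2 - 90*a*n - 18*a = 288*a^3 + 288*a^2 - 72*a*n^2 + n*(-540*a^2 + 36*a)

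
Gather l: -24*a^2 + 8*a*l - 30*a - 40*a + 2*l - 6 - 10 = -24*a^2 - 70*a + l*(8*a + 2) - 16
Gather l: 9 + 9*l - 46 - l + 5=8*l - 32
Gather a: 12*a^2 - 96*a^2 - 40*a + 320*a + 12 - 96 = -84*a^2 + 280*a - 84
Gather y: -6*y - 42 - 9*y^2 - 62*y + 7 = -9*y^2 - 68*y - 35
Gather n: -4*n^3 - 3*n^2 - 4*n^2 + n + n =-4*n^3 - 7*n^2 + 2*n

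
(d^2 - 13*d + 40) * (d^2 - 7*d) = d^4 - 20*d^3 + 131*d^2 - 280*d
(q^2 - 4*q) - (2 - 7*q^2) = 8*q^2 - 4*q - 2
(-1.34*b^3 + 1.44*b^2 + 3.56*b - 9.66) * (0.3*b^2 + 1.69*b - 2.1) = -0.402*b^5 - 1.8326*b^4 + 6.3156*b^3 + 0.0943999999999998*b^2 - 23.8014*b + 20.286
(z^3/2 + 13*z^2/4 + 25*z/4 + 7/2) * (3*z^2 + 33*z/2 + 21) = 3*z^5/2 + 18*z^4 + 663*z^3/8 + 1455*z^2/8 + 189*z + 147/2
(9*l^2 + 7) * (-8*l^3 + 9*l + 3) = -72*l^5 + 25*l^3 + 27*l^2 + 63*l + 21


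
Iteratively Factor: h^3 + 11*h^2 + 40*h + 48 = (h + 4)*(h^2 + 7*h + 12) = (h + 4)^2*(h + 3)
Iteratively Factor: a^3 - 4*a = (a)*(a^2 - 4) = a*(a - 2)*(a + 2)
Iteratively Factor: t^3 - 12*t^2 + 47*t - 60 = (t - 4)*(t^2 - 8*t + 15) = (t - 4)*(t - 3)*(t - 5)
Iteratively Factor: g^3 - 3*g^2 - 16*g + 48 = (g - 3)*(g^2 - 16) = (g - 4)*(g - 3)*(g + 4)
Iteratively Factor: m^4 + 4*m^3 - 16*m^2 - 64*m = (m)*(m^3 + 4*m^2 - 16*m - 64) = m*(m + 4)*(m^2 - 16) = m*(m + 4)^2*(m - 4)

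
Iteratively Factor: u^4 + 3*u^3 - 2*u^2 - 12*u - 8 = (u + 2)*(u^3 + u^2 - 4*u - 4) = (u + 1)*(u + 2)*(u^2 - 4) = (u + 1)*(u + 2)^2*(u - 2)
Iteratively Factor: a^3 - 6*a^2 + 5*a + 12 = (a - 4)*(a^2 - 2*a - 3) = (a - 4)*(a - 3)*(a + 1)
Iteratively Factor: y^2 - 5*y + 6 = (y - 2)*(y - 3)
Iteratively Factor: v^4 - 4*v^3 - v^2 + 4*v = (v)*(v^3 - 4*v^2 - v + 4) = v*(v - 1)*(v^2 - 3*v - 4) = v*(v - 1)*(v + 1)*(v - 4)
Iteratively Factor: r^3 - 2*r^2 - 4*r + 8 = (r - 2)*(r^2 - 4) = (r - 2)^2*(r + 2)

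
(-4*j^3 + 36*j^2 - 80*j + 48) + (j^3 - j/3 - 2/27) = -3*j^3 + 36*j^2 - 241*j/3 + 1294/27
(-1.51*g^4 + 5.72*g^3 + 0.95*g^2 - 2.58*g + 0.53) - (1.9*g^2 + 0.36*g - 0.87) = -1.51*g^4 + 5.72*g^3 - 0.95*g^2 - 2.94*g + 1.4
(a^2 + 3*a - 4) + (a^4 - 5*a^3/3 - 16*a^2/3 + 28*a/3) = a^4 - 5*a^3/3 - 13*a^2/3 + 37*a/3 - 4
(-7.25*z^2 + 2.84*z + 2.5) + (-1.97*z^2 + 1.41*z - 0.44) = -9.22*z^2 + 4.25*z + 2.06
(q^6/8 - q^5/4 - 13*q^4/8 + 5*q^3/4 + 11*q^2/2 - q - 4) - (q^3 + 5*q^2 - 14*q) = q^6/8 - q^5/4 - 13*q^4/8 + q^3/4 + q^2/2 + 13*q - 4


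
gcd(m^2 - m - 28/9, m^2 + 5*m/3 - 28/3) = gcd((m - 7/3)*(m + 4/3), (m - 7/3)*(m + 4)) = m - 7/3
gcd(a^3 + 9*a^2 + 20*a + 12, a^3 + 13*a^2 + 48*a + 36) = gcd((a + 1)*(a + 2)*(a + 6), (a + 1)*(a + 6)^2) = a^2 + 7*a + 6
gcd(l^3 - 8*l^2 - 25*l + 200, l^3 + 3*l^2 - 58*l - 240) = l^2 - 3*l - 40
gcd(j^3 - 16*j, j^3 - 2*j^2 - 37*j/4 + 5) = j - 4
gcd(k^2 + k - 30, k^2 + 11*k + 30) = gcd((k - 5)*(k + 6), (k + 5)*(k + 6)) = k + 6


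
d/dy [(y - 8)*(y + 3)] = 2*y - 5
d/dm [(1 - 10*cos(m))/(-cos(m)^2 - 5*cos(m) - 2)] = (10*cos(m)^2 - 2*cos(m) - 25)*sin(m)/(cos(m)^2 + 5*cos(m) + 2)^2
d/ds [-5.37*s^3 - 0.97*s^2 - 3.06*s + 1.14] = -16.11*s^2 - 1.94*s - 3.06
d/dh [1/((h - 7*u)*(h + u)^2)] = ((-h + 7*u)*(h + u) - 2*(h - 7*u)^2)/((h - 7*u)^3*(h + u)^3)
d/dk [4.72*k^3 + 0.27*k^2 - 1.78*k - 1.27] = 14.16*k^2 + 0.54*k - 1.78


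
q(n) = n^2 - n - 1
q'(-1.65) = -4.30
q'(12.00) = 23.00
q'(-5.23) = -11.46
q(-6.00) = 41.00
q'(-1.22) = -3.44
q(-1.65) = 3.37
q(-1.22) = 1.71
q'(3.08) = 5.16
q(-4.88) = 27.69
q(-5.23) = 31.58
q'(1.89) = 2.78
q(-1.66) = 3.42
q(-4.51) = 23.85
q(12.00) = 131.00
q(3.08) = 5.41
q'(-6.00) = -13.00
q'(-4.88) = -10.76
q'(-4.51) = -10.02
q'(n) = 2*n - 1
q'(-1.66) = -4.32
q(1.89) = 0.68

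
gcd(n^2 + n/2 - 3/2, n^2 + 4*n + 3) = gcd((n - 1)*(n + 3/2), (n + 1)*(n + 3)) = 1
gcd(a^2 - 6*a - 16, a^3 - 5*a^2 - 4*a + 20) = a + 2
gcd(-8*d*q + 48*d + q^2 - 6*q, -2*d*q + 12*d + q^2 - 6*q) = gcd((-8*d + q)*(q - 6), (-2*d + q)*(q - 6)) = q - 6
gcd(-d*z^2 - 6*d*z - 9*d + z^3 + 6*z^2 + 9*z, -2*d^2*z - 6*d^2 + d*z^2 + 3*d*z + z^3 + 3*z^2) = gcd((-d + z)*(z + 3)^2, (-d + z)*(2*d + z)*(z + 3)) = -d*z - 3*d + z^2 + 3*z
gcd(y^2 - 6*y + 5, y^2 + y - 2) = y - 1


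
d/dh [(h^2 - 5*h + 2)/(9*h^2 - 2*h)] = (43*h^2 - 36*h + 4)/(h^2*(81*h^2 - 36*h + 4))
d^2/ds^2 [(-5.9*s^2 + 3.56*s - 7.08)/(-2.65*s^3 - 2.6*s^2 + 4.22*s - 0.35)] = (82.8654999999999*s^6 - 150.0006*s^5 + 845.3394*s^4 + 705.60314*s^3 - 180.48024*s^2 - 486.05316*s + 230.210604)/(18.609625*s^9 + 54.7755*s^8 - 35.16285*s^7 - 149.505175*s^6 + 70.46418*s^5 + 122.51922*s^4 - 97.218773*s^3 + 19.65432*s^2 - 1.55085*s + 0.042875)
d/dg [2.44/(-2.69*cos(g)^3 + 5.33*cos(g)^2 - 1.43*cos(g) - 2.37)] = (-19.6908*cos(g)^2 + 26.0104*cos(g) - 3.4892)*sin(g)/(2.69*cos(g)^3 - 5.33*cos(g)^2 + 1.43*cos(g) + 2.37)^2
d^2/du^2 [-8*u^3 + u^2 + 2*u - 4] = 2 - 48*u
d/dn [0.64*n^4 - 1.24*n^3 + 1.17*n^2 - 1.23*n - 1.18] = 2.56*n^3 - 3.72*n^2 + 2.34*n - 1.23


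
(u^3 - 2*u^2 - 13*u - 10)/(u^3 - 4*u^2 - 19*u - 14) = (u - 5)/(u - 7)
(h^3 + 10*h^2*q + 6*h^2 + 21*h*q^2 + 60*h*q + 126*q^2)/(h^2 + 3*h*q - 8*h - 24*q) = (h^2 + 7*h*q + 6*h + 42*q)/(h - 8)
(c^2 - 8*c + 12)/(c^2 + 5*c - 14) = (c - 6)/(c + 7)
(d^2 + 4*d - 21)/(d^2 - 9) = (d + 7)/(d + 3)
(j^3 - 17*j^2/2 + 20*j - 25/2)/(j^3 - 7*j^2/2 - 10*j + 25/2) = (2*j - 5)/(2*j + 5)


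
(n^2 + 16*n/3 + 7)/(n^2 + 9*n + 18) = (n + 7/3)/(n + 6)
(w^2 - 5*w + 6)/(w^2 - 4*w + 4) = (w - 3)/(w - 2)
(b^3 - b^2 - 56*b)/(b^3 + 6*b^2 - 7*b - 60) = b*(b^2 - b - 56)/(b^3 + 6*b^2 - 7*b - 60)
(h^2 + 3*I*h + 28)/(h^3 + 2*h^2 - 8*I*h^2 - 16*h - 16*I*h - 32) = (h + 7*I)/(h^2 + h*(2 - 4*I) - 8*I)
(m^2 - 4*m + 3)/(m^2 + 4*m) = (m^2 - 4*m + 3)/(m*(m + 4))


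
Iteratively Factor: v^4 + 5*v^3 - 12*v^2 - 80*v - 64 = (v + 1)*(v^3 + 4*v^2 - 16*v - 64) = (v + 1)*(v + 4)*(v^2 - 16) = (v - 4)*(v + 1)*(v + 4)*(v + 4)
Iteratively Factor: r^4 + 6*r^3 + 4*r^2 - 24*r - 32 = (r + 4)*(r^3 + 2*r^2 - 4*r - 8) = (r + 2)*(r + 4)*(r^2 - 4) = (r + 2)^2*(r + 4)*(r - 2)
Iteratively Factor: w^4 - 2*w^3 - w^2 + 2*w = (w - 1)*(w^3 - w^2 - 2*w) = (w - 2)*(w - 1)*(w^2 + w) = (w - 2)*(w - 1)*(w + 1)*(w)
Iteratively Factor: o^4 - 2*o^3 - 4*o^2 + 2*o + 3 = (o + 1)*(o^3 - 3*o^2 - o + 3) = (o - 1)*(o + 1)*(o^2 - 2*o - 3) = (o - 3)*(o - 1)*(o + 1)*(o + 1)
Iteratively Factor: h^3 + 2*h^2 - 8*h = (h + 4)*(h^2 - 2*h) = h*(h + 4)*(h - 2)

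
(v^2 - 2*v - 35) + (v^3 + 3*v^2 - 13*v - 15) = v^3 + 4*v^2 - 15*v - 50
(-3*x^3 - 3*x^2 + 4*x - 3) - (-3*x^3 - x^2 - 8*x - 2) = -2*x^2 + 12*x - 1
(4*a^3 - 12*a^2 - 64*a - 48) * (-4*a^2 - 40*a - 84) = -16*a^5 - 112*a^4 + 400*a^3 + 3760*a^2 + 7296*a + 4032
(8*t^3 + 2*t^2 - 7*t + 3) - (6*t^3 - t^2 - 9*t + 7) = 2*t^3 + 3*t^2 + 2*t - 4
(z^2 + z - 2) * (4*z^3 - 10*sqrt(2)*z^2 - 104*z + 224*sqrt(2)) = 4*z^5 - 10*sqrt(2)*z^4 + 4*z^4 - 112*z^3 - 10*sqrt(2)*z^3 - 104*z^2 + 244*sqrt(2)*z^2 + 208*z + 224*sqrt(2)*z - 448*sqrt(2)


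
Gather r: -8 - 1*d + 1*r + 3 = -d + r - 5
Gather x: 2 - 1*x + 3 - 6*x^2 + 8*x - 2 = -6*x^2 + 7*x + 3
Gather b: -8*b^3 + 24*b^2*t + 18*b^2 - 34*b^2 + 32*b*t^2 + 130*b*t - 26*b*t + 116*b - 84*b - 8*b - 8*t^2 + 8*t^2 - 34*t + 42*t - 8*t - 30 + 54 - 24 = -8*b^3 + b^2*(24*t - 16) + b*(32*t^2 + 104*t + 24)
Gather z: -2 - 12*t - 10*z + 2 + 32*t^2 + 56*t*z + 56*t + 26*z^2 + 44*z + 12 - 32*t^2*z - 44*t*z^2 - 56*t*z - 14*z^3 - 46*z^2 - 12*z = 32*t^2 + 44*t - 14*z^3 + z^2*(-44*t - 20) + z*(22 - 32*t^2) + 12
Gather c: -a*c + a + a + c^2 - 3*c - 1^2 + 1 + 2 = 2*a + c^2 + c*(-a - 3) + 2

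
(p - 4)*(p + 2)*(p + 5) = p^3 + 3*p^2 - 18*p - 40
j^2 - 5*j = j*(j - 5)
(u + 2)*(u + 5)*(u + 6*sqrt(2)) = u^3 + 7*u^2 + 6*sqrt(2)*u^2 + 10*u + 42*sqrt(2)*u + 60*sqrt(2)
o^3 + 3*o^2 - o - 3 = (o - 1)*(o + 1)*(o + 3)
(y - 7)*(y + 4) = y^2 - 3*y - 28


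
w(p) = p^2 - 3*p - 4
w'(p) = 2*p - 3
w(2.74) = -4.71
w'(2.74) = 2.48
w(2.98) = -4.06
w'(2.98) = 2.96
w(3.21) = -3.33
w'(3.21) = 3.42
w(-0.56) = -2.01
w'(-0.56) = -4.12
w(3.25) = -3.19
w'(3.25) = 3.50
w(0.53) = -5.31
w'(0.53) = -1.94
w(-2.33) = 8.42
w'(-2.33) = -7.66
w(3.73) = -1.28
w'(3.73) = 4.46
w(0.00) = -4.00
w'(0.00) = -3.00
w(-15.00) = 266.00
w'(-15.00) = -33.00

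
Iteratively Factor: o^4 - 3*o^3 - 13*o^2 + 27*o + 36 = (o + 3)*(o^3 - 6*o^2 + 5*o + 12) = (o - 3)*(o + 3)*(o^2 - 3*o - 4) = (o - 3)*(o + 1)*(o + 3)*(o - 4)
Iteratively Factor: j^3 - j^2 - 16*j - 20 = (j + 2)*(j^2 - 3*j - 10) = (j + 2)^2*(j - 5)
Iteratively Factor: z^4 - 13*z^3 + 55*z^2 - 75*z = (z - 3)*(z^3 - 10*z^2 + 25*z) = (z - 5)*(z - 3)*(z^2 - 5*z) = z*(z - 5)*(z - 3)*(z - 5)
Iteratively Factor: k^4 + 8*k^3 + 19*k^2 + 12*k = (k + 4)*(k^3 + 4*k^2 + 3*k) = k*(k + 4)*(k^2 + 4*k + 3) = k*(k + 1)*(k + 4)*(k + 3)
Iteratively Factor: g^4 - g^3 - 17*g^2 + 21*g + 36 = (g - 3)*(g^3 + 2*g^2 - 11*g - 12) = (g - 3)*(g + 1)*(g^2 + g - 12) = (g - 3)*(g + 1)*(g + 4)*(g - 3)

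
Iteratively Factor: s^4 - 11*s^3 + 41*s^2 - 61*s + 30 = (s - 2)*(s^3 - 9*s^2 + 23*s - 15) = (s - 3)*(s - 2)*(s^2 - 6*s + 5) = (s - 5)*(s - 3)*(s - 2)*(s - 1)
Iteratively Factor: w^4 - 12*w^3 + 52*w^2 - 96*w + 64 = (w - 2)*(w^3 - 10*w^2 + 32*w - 32) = (w - 2)^2*(w^2 - 8*w + 16) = (w - 4)*(w - 2)^2*(w - 4)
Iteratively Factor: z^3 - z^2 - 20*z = (z)*(z^2 - z - 20) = z*(z - 5)*(z + 4)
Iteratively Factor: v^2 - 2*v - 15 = (v + 3)*(v - 5)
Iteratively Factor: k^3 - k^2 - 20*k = (k - 5)*(k^2 + 4*k) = k*(k - 5)*(k + 4)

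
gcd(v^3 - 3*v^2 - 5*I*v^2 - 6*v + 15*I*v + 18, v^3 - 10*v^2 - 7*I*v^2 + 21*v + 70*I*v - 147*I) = v - 3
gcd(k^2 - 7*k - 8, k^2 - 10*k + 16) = k - 8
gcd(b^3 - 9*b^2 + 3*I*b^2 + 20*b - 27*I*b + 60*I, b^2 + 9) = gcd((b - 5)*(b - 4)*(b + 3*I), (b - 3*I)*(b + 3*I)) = b + 3*I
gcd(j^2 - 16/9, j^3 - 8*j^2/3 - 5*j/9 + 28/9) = j - 4/3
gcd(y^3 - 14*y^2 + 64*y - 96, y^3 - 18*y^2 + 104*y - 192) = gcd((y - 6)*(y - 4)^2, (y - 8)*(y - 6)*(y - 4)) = y^2 - 10*y + 24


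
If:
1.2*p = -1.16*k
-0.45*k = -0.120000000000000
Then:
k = 0.27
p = -0.26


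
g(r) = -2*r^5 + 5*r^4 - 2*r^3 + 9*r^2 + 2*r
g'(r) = -10*r^4 + 20*r^3 - 6*r^2 + 18*r + 2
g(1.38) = 22.77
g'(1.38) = 31.71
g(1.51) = 26.95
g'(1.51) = 32.37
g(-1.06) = 19.36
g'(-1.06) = -60.27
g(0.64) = 5.07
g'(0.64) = 14.63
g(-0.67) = 4.58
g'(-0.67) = -20.78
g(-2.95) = 949.26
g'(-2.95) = -1374.10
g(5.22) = -4067.86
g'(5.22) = -4647.55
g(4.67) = -2062.30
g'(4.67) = -2764.12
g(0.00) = 0.00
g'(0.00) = 2.00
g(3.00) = -48.00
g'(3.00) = -268.00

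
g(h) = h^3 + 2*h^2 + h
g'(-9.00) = 208.00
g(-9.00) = -576.00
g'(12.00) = 481.00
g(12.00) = 2028.00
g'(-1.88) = 4.08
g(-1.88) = -1.46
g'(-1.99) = 4.92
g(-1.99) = -1.95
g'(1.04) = 8.40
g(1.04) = 4.33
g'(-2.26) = 7.28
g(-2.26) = -3.59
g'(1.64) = 15.63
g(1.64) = 11.43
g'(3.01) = 40.22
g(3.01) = 48.40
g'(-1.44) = 1.46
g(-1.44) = -0.28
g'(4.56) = 81.62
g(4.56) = 140.97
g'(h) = 3*h^2 + 4*h + 1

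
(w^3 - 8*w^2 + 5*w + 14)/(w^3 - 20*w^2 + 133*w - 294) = (w^2 - w - 2)/(w^2 - 13*w + 42)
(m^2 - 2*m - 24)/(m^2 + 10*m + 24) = (m - 6)/(m + 6)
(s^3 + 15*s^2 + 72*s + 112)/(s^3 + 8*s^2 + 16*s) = (s + 7)/s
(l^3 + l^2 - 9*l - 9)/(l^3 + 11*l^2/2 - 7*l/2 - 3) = 2*(l^3 + l^2 - 9*l - 9)/(2*l^3 + 11*l^2 - 7*l - 6)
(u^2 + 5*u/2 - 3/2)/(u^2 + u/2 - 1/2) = (u + 3)/(u + 1)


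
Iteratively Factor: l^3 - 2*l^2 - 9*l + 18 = (l - 2)*(l^2 - 9) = (l - 2)*(l + 3)*(l - 3)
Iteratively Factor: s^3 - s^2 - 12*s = (s - 4)*(s^2 + 3*s) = s*(s - 4)*(s + 3)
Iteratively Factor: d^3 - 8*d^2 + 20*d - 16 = (d - 2)*(d^2 - 6*d + 8) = (d - 4)*(d - 2)*(d - 2)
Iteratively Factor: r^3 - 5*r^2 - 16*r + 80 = (r + 4)*(r^2 - 9*r + 20) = (r - 5)*(r + 4)*(r - 4)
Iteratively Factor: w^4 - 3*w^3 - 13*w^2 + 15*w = (w)*(w^3 - 3*w^2 - 13*w + 15) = w*(w - 5)*(w^2 + 2*w - 3) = w*(w - 5)*(w - 1)*(w + 3)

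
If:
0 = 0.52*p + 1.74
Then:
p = -3.35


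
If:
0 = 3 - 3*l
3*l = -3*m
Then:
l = 1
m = -1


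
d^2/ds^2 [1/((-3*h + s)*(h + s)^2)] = 2*(-(h + s)^2 + 2*(h + s)*(3*h - s) - 3*(3*h - s)^2)/((h + s)^4*(3*h - s)^3)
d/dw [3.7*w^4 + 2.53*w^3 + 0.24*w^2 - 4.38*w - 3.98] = 14.8*w^3 + 7.59*w^2 + 0.48*w - 4.38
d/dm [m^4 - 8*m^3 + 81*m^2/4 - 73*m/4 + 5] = 4*m^3 - 24*m^2 + 81*m/2 - 73/4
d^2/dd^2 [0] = 0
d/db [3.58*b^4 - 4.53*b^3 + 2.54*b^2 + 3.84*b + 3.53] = 14.32*b^3 - 13.59*b^2 + 5.08*b + 3.84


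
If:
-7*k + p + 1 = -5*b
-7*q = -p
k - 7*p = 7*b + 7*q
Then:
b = 1/44 - 35*q/4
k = 7/44 - 21*q/4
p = 7*q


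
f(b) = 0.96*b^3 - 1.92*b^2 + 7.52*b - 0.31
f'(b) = 2.88*b^2 - 3.84*b + 7.52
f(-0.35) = -3.22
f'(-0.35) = 9.22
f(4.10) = 64.41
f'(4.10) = 40.19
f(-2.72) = -54.29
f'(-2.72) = 39.27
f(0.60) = 3.72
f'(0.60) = 6.25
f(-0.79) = -7.92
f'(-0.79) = 12.35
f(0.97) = 6.05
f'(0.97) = 6.50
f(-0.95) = -10.01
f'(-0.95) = 13.77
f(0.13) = 0.64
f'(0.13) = 7.07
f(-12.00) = -2025.91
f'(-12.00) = 468.32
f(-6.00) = -321.91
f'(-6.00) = 134.24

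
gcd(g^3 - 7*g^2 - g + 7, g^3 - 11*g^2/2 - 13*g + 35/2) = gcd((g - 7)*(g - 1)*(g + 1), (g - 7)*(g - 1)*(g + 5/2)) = g^2 - 8*g + 7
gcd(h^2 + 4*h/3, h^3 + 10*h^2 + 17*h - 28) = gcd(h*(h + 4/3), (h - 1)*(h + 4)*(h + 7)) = 1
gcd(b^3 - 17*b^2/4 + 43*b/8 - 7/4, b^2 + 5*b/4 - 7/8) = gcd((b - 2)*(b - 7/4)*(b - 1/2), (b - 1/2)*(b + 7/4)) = b - 1/2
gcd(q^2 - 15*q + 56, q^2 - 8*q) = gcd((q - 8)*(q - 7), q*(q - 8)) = q - 8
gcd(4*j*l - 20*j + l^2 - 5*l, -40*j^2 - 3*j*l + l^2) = 1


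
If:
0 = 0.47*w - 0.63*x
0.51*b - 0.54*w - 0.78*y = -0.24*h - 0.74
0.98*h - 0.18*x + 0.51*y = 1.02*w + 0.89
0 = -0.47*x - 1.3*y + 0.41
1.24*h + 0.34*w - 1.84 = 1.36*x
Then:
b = -1.29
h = 2.00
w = 0.96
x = 0.71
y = 0.06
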